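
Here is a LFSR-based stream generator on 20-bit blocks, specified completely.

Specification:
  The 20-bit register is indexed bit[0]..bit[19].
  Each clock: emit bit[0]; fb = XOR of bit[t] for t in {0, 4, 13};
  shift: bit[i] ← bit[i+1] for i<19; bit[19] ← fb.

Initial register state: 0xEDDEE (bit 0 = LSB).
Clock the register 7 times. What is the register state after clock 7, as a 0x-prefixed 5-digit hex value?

reg_0 = 0xEDDEE
clock 1: out=0, reg = 0x76EF7
clock 2: out=1, reg = 0xBB77B
clock 3: out=1, reg = 0xDDBBD
clock 4: out=1, reg = 0x6EDDE
clock 5: out=0, reg = 0x376EF
clock 6: out=1, reg = 0x1BB77
clock 7: out=1, reg = 0x8DDBB

0x8DDBB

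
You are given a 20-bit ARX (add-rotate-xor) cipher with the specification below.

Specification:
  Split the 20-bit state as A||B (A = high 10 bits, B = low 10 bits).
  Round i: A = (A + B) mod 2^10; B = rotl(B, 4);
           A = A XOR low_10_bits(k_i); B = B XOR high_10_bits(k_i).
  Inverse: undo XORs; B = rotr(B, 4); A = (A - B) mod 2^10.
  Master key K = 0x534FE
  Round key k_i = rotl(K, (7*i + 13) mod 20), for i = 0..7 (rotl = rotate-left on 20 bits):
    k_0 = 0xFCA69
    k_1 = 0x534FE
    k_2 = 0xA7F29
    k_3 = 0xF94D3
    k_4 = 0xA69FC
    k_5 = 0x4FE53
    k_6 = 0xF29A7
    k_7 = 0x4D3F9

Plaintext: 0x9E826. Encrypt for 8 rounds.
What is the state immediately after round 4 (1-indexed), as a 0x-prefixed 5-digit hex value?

s_0 = plaintext = 0x9E826
s_1 = Round(s_0, k_0) = 0x32592
s_2 = Round(s_1, k_1) = 0xA946B
s_3 = Round(s_2, k_2) = 0x0E42E
s_4 = Round(s_3, k_3) = 0x2D105
s_5 = Round(s_4, k_4) = 0x116CE
s_6 = Round(s_5, k_5) = 0x501D4
s_7 = Round(s_6, k_6) = 0xACE8D
s_8 = Round(s_7, k_7) = 0xAE5EE

0x2D105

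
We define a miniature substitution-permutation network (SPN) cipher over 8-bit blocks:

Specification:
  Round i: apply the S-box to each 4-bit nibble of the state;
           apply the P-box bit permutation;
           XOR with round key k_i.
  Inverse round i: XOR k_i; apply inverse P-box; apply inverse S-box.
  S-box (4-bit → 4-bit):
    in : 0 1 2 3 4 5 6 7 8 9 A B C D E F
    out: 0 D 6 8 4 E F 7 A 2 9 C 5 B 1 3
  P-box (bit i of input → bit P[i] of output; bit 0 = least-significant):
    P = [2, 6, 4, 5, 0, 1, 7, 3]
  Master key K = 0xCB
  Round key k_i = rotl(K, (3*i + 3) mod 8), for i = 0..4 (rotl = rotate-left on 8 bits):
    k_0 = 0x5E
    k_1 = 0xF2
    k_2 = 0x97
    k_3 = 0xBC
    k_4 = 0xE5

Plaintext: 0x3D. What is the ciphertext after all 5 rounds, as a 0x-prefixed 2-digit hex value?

s_0 = plaintext = 0x3D
s_1 = Round(s_0, k_0) = 0x32
s_2 = Round(s_1, k_1) = 0xAA
s_3 = Round(s_2, k_2) = 0xBA
s_4 = Round(s_3, k_3) = 0x10
s_5 = Round(s_4, k_4) = 0x6C

0x6C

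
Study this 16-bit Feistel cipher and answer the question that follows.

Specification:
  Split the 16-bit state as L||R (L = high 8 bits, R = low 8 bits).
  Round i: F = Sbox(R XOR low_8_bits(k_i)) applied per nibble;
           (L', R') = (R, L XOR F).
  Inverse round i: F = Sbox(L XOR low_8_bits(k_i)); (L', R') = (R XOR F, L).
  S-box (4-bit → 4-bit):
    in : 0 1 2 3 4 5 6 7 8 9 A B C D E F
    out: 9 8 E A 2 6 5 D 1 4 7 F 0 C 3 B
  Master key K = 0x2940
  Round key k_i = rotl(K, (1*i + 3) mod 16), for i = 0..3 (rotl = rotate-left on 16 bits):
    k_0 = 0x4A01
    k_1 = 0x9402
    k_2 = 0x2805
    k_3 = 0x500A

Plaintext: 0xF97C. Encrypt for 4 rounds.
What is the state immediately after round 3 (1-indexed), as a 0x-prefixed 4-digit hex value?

0x9167

s_0 = plaintext = 0xF97C
s_1 = Round(s_0, k_0) = 0x7C25
s_2 = Round(s_1, k_1) = 0x2591
s_3 = Round(s_2, k_2) = 0x9167
s_4 = Round(s_3, k_3) = 0x67CD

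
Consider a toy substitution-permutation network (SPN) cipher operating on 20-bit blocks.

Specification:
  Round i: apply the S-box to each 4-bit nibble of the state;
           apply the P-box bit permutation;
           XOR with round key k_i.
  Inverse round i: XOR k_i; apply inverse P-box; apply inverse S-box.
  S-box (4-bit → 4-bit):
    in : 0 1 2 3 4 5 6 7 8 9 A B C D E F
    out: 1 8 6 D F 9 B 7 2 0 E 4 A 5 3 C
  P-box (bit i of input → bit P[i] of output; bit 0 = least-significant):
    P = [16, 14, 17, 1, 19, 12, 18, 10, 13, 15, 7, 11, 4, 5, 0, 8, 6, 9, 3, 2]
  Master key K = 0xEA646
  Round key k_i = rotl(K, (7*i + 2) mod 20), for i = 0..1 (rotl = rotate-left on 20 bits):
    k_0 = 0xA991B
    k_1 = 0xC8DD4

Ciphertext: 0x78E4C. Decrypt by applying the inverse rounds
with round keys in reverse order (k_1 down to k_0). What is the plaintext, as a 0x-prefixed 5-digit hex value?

0xC080C

s_0 = ciphertext = 0x78E4C
s_1 = InvRound(s_0, k_1) = 0x25B0D
s_2 = InvRound(s_1, k_0) = 0xC080C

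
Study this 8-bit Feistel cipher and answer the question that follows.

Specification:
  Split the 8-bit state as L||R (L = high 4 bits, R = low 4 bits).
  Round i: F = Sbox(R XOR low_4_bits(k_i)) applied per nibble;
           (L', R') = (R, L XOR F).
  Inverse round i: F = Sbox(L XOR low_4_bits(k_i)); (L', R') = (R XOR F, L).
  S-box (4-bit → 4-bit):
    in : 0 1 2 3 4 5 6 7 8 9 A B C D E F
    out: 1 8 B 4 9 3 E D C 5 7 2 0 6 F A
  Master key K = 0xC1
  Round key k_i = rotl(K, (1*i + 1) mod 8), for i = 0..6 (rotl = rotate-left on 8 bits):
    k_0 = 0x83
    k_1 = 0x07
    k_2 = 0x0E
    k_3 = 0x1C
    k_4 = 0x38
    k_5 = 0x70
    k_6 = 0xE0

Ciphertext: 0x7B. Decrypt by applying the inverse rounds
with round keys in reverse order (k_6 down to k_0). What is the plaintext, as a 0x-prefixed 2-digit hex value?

0x77

s_0 = ciphertext = 0x7B
s_1 = InvRound(s_0, k_6) = 0x67
s_2 = InvRound(s_1, k_5) = 0x96
s_3 = InvRound(s_2, k_4) = 0xE9
s_4 = InvRound(s_3, k_3) = 0x2E
s_5 = InvRound(s_4, k_2) = 0xE2
s_6 = InvRound(s_5, k_1) = 0x7E
s_7 = InvRound(s_6, k_0) = 0x77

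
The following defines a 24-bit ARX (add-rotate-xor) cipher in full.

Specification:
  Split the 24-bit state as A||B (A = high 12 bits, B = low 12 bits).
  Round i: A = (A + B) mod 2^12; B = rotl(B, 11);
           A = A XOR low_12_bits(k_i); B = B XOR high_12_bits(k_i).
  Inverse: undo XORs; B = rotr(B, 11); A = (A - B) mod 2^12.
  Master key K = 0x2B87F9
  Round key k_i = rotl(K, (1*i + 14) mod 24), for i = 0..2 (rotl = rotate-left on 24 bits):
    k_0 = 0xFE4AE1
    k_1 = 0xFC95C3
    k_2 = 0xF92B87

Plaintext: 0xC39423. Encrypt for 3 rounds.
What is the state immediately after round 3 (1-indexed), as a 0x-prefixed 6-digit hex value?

0x12350B

s_0 = plaintext = 0xC39423
s_1 = Round(s_0, k_0) = 0xABD5F5
s_2 = Round(s_1, k_1) = 0x571533
s_3 = Round(s_2, k_2) = 0x12350B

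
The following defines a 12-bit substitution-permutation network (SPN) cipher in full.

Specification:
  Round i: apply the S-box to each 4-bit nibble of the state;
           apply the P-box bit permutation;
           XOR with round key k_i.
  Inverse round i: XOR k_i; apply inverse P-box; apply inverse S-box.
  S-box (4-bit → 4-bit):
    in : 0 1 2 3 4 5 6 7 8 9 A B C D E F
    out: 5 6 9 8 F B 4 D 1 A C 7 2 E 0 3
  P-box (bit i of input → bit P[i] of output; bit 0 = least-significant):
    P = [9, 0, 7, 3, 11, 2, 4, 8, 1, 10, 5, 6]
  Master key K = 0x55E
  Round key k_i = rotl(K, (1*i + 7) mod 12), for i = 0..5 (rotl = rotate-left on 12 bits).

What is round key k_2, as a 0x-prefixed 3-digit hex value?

K = 0x55E
k_0 = rotl(K, (1*0+7) mod 12) = rotl(K, 7) = 0xF2A
k_1 = rotl(K, (1*1+7) mod 12) = rotl(K, 8) = 0xE55
k_2 = rotl(K, (1*2+7) mod 12) = rotl(K, 9) = 0xCAB

0xCAB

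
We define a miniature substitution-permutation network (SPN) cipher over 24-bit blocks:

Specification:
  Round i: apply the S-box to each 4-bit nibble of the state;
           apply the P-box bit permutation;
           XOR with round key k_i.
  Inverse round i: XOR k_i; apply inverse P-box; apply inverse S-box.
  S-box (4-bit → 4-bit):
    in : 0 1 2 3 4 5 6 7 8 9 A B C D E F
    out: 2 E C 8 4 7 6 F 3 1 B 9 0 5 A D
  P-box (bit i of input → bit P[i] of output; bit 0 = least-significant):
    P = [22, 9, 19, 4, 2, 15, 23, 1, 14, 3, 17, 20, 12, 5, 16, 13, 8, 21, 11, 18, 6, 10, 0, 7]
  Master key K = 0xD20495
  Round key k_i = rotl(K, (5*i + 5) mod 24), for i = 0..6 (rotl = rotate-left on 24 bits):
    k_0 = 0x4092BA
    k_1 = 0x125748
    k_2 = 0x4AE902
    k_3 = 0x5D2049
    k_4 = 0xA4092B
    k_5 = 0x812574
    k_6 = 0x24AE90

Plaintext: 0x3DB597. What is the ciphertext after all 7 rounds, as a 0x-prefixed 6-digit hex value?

0xBD8798

s_0 = plaintext = 0x3DB597
s_1 = Round(s_0, k_0) = 0x0AE926
s_2 = Round(s_1, k_1) = 0xBE306A
s_3 = Round(s_2, k_2) = 0xAE4BDA
s_4 = Round(s_3, k_3) = 0xA8669D
s_5 = Round(s_4, k_4) = 0xCF0CC7
s_6 = Round(s_5, k_5) = 0xCD2E44
s_7 = Round(s_6, k_6) = 0xBD8798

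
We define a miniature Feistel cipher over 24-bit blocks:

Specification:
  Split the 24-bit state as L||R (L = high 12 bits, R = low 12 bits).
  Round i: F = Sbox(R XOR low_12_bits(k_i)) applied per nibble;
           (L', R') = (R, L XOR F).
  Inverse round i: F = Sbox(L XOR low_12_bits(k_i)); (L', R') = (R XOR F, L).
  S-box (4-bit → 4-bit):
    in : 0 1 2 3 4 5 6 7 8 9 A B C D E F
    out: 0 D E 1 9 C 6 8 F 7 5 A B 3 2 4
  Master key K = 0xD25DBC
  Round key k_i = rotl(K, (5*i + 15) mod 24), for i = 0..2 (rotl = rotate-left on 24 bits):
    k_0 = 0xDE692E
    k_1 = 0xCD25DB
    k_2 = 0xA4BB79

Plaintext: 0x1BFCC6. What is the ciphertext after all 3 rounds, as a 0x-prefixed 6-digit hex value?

s_0 = plaintext = 0x1BFCC6
s_1 = Round(s_0, k_0) = 0xCC6D90
s_2 = Round(s_1, k_1) = 0xD9035C
s_3 = Round(s_2, k_2) = 0x35C27C

0x35C27C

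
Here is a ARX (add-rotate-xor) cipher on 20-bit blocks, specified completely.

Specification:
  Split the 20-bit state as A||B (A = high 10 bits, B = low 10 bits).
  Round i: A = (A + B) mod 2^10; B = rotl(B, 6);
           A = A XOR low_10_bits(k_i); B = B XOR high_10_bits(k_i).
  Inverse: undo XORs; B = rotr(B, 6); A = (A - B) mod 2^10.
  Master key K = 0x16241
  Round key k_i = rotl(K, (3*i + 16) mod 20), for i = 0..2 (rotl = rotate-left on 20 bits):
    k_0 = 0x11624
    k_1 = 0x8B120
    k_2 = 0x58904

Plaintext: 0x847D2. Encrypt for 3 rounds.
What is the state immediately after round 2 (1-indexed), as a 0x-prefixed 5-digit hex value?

0x67C23

s_0 = plaintext = 0x847D2
s_1 = Round(s_0, k_0) = 0xF1CF8
s_2 = Round(s_1, k_1) = 0x67C23
s_3 = Round(s_2, k_2) = 0x319A0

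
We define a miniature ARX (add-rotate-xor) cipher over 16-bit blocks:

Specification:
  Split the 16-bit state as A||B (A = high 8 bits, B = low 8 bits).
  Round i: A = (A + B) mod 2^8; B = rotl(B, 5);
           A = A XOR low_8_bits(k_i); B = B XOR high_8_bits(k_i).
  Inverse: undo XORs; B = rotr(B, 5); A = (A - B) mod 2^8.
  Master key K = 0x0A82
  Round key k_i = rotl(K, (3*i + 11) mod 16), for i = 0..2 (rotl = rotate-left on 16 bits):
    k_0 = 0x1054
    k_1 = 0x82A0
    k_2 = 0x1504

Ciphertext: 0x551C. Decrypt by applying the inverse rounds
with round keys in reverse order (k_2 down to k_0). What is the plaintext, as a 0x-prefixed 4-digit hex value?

0xD532

s_0 = ciphertext = 0x551C
s_1 = InvRound(s_0, k_2) = 0x0948
s_2 = InvRound(s_1, k_1) = 0x5356
s_3 = InvRound(s_2, k_0) = 0xD532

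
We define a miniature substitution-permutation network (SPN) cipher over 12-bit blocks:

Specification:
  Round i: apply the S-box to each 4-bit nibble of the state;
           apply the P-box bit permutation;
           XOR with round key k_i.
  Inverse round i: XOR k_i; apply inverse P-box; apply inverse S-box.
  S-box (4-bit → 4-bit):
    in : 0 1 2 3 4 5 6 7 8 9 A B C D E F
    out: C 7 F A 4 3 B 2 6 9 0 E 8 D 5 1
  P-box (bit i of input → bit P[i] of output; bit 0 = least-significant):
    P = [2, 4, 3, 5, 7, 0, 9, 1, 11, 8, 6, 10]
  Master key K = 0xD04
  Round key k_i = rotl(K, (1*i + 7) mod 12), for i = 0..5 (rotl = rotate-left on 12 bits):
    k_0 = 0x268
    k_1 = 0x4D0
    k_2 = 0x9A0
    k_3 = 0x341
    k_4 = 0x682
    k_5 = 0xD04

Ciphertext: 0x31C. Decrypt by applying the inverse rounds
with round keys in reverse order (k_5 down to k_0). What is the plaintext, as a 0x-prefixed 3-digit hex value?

s_0 = ciphertext = 0x31C
s_1 = InvRound(s_0, k_5) = 0x948
s_2 = InvRound(s_1, k_4) = 0x2D4
s_3 = InvRound(s_2, k_3) = 0x755
s_4 = InvRound(s_3, k_2) = 0xD16
s_5 = InvRound(s_4, k_1) = 0x19F
s_6 = InvRound(s_5, k_0) = 0x826

0x826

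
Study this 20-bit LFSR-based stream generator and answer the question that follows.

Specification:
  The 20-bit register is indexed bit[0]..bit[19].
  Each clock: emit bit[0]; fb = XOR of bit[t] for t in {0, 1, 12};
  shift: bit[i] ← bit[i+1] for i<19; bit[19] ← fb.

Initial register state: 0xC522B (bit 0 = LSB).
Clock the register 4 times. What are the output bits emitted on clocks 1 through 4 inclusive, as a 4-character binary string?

reg_0 = 0xC522B
clock 1: out=1, reg = 0xE2915
clock 2: out=1, reg = 0xF148A
clock 3: out=0, reg = 0x78A45
clock 4: out=1, reg = 0xBC522

1101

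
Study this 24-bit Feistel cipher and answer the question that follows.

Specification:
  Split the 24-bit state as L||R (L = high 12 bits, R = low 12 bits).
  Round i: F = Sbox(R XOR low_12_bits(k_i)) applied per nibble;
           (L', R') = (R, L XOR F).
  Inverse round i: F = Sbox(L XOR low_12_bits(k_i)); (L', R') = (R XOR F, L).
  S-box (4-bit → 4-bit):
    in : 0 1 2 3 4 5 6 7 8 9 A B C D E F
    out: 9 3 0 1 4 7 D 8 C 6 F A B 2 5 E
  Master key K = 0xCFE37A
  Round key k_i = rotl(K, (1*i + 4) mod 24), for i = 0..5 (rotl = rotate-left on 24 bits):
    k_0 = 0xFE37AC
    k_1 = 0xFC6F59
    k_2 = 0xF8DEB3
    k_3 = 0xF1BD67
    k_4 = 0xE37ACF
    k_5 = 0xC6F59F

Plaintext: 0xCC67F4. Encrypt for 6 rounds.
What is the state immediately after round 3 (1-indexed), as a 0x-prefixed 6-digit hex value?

0x8A5887

s_0 = plaintext = 0xCC67F4
s_1 = Round(s_0, k_0) = 0x7F45BA
s_2 = Round(s_1, k_1) = 0x5BA8A5
s_3 = Round(s_2, k_2) = 0x8A5887
s_4 = Round(s_3, k_3) = 0x887FFC
s_5 = Round(s_4, k_4) = 0xFFCF96
s_6 = Round(s_5, k_5) = 0xF9606A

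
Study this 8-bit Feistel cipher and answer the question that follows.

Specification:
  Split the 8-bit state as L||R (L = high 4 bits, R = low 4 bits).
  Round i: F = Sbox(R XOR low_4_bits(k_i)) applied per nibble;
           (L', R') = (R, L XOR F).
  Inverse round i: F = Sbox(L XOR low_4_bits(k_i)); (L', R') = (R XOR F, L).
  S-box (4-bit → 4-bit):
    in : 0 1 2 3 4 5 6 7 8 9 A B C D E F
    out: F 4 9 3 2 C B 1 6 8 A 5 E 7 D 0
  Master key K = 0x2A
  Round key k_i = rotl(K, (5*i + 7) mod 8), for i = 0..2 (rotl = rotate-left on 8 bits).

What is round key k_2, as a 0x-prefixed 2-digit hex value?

0x54

K = 0x2A
k_0 = rotl(K, (5*0+7) mod 8) = rotl(K, 7) = 0x15
k_1 = rotl(K, (5*1+7) mod 8) = rotl(K, 4) = 0xA2
k_2 = rotl(K, (5*2+7) mod 8) = rotl(K, 1) = 0x54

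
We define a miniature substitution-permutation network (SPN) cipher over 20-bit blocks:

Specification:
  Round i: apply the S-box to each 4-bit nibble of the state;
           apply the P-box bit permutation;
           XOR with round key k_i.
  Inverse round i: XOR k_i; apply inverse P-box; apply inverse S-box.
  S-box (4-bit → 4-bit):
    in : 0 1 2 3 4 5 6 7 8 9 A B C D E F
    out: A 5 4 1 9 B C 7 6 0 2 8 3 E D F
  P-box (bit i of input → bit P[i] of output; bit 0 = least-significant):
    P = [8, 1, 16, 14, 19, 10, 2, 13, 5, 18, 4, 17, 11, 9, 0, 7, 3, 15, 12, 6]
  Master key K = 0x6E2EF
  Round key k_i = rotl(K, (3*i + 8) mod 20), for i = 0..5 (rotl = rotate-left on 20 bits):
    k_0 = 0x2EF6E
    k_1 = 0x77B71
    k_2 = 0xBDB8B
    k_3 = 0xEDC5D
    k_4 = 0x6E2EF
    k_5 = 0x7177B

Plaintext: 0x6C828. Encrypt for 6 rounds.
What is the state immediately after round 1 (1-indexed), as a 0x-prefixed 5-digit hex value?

0x7F538

s_0 = plaintext = 0x6C828
s_1 = Round(s_0, k_0) = 0x7F538
s_2 = Round(s_1, k_1) = 0x8E1DA
s_3 = Round(s_2, k_2) = 0xB673C
s_4 = Round(s_3, k_3) = 0x2DDAE
s_5 = Round(s_4, k_4) = 0x1B57E
s_6 = Round(s_5, k_5) = 0x842D7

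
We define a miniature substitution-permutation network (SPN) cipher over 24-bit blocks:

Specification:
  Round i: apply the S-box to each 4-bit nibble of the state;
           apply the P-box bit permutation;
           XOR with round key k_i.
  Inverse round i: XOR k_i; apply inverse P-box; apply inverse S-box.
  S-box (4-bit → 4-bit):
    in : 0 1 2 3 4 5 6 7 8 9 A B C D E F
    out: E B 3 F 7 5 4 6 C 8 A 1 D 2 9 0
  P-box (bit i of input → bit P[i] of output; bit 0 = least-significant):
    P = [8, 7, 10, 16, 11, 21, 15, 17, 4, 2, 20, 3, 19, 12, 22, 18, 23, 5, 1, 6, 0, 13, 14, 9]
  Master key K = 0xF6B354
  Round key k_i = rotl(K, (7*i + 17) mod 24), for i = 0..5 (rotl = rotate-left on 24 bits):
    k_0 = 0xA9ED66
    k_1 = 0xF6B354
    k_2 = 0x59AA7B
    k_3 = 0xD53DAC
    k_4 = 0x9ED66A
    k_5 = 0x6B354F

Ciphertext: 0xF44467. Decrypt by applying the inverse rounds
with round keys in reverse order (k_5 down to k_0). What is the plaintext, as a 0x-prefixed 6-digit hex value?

0x92590C

s_0 = ciphertext = 0xF44467
s_1 = InvRound(s_0, k_5) = 0x72189E
s_2 = InvRound(s_1, k_4) = 0x81C247
s_3 = InvRound(s_2, k_3) = 0x300854
s_4 = InvRound(s_3, k_2) = 0x175A79
s_5 = InvRound(s_4, k_1) = 0x426A4E
s_6 = InvRound(s_5, k_0) = 0x92590C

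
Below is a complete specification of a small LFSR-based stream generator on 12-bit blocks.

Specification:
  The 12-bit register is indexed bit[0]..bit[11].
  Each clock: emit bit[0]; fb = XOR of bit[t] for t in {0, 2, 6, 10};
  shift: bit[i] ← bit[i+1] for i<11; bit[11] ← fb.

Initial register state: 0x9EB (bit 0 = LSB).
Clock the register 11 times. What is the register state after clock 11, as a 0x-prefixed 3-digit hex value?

0x449

reg_0 = 0x9EB
clock 1: out=1, reg = 0x4F5
clock 2: out=1, reg = 0x27A
clock 3: out=0, reg = 0x93D
clock 4: out=1, reg = 0x49E
clock 5: out=0, reg = 0x24F
clock 6: out=1, reg = 0x927
clock 7: out=1, reg = 0x493
clock 8: out=1, reg = 0x249
clock 9: out=1, reg = 0x124
clock 10: out=0, reg = 0x892
clock 11: out=0, reg = 0x449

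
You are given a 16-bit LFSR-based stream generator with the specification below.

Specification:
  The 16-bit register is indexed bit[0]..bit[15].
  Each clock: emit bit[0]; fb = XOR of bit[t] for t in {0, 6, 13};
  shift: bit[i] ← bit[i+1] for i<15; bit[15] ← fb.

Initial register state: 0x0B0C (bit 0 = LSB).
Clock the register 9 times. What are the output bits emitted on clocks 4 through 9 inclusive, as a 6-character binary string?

reg_0 = 0x0B0C
clock 1: out=0, reg = 0x0586
clock 2: out=0, reg = 0x02C3
clock 3: out=1, reg = 0x0161
clock 4: out=1, reg = 0x00B0
clock 5: out=0, reg = 0x0058
clock 6: out=0, reg = 0x802C
clock 7: out=0, reg = 0x4016
clock 8: out=0, reg = 0x200B
clock 9: out=1, reg = 0x1005

100001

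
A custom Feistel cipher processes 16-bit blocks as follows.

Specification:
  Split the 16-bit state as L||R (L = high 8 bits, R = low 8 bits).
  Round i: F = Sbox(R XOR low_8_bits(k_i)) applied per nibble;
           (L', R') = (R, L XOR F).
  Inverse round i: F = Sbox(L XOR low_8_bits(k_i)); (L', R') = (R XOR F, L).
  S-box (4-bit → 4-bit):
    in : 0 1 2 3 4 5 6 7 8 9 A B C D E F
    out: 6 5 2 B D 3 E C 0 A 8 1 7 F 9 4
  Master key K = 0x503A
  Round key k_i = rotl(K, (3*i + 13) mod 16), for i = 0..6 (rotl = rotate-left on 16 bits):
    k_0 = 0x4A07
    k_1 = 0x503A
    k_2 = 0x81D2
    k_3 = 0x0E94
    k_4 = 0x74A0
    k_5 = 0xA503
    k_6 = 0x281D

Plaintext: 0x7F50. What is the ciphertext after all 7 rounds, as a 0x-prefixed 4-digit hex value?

s_0 = plaintext = 0x7F50
s_1 = Round(s_0, k_0) = 0x5043
s_2 = Round(s_1, k_1) = 0x439A
s_3 = Round(s_2, k_2) = 0x9A93
s_4 = Round(s_3, k_3) = 0x93F6
s_5 = Round(s_4, k_4) = 0xF6AD
s_6 = Round(s_5, k_5) = 0xAD7F
s_7 = Round(s_6, k_6) = 0x7F4F

0x7F4F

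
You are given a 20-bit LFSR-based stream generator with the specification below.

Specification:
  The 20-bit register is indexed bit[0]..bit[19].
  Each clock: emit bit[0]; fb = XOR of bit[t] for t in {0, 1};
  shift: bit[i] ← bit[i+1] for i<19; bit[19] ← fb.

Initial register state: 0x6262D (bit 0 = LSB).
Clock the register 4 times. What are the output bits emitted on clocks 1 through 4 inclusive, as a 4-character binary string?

reg_0 = 0x6262D
clock 1: out=1, reg = 0xB1316
clock 2: out=0, reg = 0xD898B
clock 3: out=1, reg = 0x6C4C5
clock 4: out=1, reg = 0xB6262

1011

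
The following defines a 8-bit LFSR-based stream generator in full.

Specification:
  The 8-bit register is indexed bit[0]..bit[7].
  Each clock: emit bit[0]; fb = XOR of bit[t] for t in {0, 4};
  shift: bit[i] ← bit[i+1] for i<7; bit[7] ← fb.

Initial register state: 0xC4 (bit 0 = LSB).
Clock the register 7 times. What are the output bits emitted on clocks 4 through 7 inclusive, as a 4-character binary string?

0001

reg_0 = 0xC4
clock 1: out=0, reg = 0x62
clock 2: out=0, reg = 0x31
clock 3: out=1, reg = 0x18
clock 4: out=0, reg = 0x8C
clock 5: out=0, reg = 0x46
clock 6: out=0, reg = 0x23
clock 7: out=1, reg = 0x91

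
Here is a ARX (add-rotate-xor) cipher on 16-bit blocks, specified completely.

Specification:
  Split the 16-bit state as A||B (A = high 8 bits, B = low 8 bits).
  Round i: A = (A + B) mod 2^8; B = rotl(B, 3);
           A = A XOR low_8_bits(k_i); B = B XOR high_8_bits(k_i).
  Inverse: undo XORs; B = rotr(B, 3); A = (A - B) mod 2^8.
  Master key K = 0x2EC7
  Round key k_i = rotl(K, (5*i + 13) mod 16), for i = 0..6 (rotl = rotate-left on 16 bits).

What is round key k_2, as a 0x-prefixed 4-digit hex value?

0x6397

K = 0x2EC7
k_0 = rotl(K, (5*0+13) mod 16) = rotl(K, 13) = 0xE5D8
k_1 = rotl(K, (5*1+13) mod 16) = rotl(K, 2) = 0xBB1C
k_2 = rotl(K, (5*2+13) mod 16) = rotl(K, 7) = 0x6397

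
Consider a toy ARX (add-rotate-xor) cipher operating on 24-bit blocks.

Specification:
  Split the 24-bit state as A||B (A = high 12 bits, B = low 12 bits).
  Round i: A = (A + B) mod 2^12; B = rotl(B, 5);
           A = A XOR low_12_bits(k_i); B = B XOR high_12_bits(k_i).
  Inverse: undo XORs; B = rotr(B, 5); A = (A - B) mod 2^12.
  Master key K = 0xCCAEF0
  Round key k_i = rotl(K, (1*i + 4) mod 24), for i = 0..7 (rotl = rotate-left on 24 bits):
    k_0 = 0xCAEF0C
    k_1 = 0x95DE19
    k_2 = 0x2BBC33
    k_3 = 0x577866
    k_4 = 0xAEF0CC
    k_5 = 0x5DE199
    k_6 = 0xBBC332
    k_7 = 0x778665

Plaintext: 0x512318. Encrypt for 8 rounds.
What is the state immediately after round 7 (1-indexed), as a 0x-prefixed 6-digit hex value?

s_0 = plaintext = 0x512318
s_1 = Round(s_0, k_0) = 0x726FA8
s_2 = Round(s_1, k_1) = 0x8D7C42
s_3 = Round(s_2, k_2) = 0x92AAE3
s_4 = Round(s_3, k_3) = 0xC6B902
s_5 = Round(s_4, k_4) = 0x5A1ABD
s_6 = Round(s_5, k_5) = 0x1C726B
s_7 = Round(s_6, k_6) = 0x7006D8
s_8 = Round(s_7, k_7) = 0xBBDC75

0x7006D8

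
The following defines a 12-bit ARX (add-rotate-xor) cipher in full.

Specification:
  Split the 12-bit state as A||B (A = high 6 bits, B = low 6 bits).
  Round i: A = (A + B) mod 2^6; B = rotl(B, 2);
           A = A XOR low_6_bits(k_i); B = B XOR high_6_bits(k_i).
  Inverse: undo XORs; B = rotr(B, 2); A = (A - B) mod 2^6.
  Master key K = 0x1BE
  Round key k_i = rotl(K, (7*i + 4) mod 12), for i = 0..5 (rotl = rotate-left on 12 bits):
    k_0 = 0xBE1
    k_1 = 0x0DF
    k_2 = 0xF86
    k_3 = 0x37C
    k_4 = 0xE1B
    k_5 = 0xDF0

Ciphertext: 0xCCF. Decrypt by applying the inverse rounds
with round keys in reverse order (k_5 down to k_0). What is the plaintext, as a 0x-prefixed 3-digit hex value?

0x381

s_0 = ciphertext = 0xCCF
s_1 = InvRound(s_0, k_5) = 0xD4E
s_2 = InvRound(s_1, k_4) = 0x06D
s_3 = InvRound(s_2, k_3) = 0xD48
s_4 = InvRound(s_3, k_2) = 0x1AD
s_5 = InvRound(s_4, k_1) = 0xBAB
s_6 = InvRound(s_5, k_0) = 0x381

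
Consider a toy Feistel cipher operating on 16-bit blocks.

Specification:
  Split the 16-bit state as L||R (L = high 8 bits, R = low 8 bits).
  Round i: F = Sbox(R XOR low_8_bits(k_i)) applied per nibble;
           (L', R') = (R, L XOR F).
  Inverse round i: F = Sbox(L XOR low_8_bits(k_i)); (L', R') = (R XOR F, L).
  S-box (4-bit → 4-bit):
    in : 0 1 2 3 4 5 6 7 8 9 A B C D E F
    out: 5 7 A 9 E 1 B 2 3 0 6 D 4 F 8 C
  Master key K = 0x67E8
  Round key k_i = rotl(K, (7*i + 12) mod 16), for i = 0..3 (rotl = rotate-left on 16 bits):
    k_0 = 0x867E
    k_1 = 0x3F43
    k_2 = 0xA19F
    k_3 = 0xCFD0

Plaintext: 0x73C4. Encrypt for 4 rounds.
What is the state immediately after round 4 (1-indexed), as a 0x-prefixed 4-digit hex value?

0x507A

s_0 = plaintext = 0x73C4
s_1 = Round(s_0, k_0) = 0xC4A5
s_2 = Round(s_1, k_1) = 0xA54F
s_3 = Round(s_2, k_2) = 0x4F50
s_4 = Round(s_3, k_3) = 0x507A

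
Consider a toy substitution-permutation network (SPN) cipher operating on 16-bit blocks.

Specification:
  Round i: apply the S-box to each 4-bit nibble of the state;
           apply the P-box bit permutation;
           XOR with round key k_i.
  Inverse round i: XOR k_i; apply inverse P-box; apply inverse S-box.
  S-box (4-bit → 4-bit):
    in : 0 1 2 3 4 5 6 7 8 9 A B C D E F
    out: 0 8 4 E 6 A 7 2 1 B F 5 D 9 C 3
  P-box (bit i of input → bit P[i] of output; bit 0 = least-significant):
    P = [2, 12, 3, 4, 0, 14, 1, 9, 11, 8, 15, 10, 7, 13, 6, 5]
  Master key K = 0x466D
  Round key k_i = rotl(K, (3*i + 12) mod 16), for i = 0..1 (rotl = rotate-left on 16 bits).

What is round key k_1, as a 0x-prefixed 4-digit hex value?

K = 0x466D
k_0 = rotl(K, (3*0+12) mod 16) = rotl(K, 12) = 0xD466
k_1 = rotl(K, (3*1+12) mod 16) = rotl(K, 15) = 0xA336

0xA336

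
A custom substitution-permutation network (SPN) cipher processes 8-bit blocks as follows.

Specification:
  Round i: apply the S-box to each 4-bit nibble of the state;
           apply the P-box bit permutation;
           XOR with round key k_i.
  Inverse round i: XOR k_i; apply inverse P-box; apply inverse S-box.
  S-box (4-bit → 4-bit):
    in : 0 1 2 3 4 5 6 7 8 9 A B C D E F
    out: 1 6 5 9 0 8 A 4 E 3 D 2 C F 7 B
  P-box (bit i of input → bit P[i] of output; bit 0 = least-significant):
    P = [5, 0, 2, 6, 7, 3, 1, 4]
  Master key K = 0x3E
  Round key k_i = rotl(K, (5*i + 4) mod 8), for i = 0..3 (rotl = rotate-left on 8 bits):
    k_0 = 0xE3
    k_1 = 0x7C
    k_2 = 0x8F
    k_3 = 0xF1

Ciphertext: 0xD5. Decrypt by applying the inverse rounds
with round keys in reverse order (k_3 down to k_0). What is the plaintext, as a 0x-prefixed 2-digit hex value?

0x9F

s_0 = ciphertext = 0xD5
s_1 = InvRound(s_0, k_3) = 0x42
s_2 = InvRound(s_1, k_2) = 0x98
s_3 = InvRound(s_2, k_1) = 0x0A
s_4 = InvRound(s_3, k_0) = 0x9F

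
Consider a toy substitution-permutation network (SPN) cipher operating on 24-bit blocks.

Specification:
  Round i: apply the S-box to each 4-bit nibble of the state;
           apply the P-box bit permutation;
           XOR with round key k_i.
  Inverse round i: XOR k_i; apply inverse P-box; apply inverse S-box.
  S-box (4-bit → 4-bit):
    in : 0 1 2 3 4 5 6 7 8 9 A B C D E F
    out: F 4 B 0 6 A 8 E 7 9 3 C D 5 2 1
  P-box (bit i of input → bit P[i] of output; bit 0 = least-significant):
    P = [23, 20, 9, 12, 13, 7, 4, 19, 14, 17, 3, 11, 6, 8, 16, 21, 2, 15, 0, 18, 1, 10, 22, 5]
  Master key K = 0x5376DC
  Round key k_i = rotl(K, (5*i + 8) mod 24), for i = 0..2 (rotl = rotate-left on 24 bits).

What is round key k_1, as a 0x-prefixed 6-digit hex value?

K = 0x5376DC
k_0 = rotl(K, (5*0+8) mod 24) = rotl(K, 8) = 0x76DC53
k_1 = rotl(K, (5*1+8) mod 24) = rotl(K, 13) = 0xDB8A6E

0xDB8A6E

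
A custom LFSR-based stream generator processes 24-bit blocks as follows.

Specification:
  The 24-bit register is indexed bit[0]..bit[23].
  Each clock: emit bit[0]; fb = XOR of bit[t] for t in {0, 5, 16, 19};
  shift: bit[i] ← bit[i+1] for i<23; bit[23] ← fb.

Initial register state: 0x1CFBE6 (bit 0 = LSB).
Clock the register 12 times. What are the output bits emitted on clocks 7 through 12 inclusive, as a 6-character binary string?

111101

reg_0 = 0x1CFBE6
clock 1: out=0, reg = 0x0E7DF3
clock 2: out=1, reg = 0x873EF9
clock 3: out=1, reg = 0xC39F7C
clock 4: out=0, reg = 0x61CFBE
clock 5: out=0, reg = 0x30E7DF
clock 6: out=1, reg = 0x9873EF
clock 7: out=1, reg = 0xCC39F7
clock 8: out=1, reg = 0xE61CFB
clock 9: out=1, reg = 0x730E7D
clock 10: out=1, reg = 0xB9873E
clock 11: out=0, reg = 0xDCC39F
clock 12: out=1, reg = 0x6E61CF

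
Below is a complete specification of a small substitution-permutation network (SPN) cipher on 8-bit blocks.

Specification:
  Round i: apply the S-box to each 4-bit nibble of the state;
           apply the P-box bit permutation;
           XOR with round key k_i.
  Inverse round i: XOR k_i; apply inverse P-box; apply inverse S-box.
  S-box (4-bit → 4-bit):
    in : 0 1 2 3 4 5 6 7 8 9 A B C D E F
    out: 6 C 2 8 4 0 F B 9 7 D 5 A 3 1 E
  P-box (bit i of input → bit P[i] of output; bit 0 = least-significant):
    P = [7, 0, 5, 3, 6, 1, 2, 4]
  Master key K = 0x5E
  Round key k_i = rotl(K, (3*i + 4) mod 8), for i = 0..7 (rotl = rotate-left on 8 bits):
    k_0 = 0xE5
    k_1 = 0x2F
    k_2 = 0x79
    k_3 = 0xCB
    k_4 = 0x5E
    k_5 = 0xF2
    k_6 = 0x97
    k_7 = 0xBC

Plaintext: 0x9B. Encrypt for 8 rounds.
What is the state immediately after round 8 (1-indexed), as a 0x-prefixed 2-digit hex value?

0xE7

s_0 = plaintext = 0x9B
s_1 = Round(s_0, k_0) = 0x03
s_2 = Round(s_1, k_1) = 0x21
s_3 = Round(s_2, k_2) = 0x53
s_4 = Round(s_3, k_3) = 0xC3
s_5 = Round(s_4, k_4) = 0x44
s_6 = Round(s_5, k_5) = 0xD6
s_7 = Round(s_6, k_6) = 0x7C
s_8 = Round(s_7, k_7) = 0xE7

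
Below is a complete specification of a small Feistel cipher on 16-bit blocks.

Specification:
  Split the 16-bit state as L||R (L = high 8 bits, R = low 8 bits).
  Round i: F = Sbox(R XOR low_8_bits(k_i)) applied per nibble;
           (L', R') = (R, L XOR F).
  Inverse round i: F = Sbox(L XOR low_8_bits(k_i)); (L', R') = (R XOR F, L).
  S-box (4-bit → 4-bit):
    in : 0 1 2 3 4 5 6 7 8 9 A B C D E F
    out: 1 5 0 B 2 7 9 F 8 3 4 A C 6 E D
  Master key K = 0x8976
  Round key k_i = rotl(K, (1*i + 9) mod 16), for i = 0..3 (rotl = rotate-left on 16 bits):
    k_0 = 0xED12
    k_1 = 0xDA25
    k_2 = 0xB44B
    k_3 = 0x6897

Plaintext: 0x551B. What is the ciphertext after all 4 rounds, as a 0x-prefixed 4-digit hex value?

s_0 = plaintext = 0x551B
s_1 = Round(s_0, k_0) = 0x1B46
s_2 = Round(s_1, k_1) = 0x4680
s_3 = Round(s_2, k_2) = 0x808C
s_4 = Round(s_3, k_3) = 0x8CDA

0x8CDA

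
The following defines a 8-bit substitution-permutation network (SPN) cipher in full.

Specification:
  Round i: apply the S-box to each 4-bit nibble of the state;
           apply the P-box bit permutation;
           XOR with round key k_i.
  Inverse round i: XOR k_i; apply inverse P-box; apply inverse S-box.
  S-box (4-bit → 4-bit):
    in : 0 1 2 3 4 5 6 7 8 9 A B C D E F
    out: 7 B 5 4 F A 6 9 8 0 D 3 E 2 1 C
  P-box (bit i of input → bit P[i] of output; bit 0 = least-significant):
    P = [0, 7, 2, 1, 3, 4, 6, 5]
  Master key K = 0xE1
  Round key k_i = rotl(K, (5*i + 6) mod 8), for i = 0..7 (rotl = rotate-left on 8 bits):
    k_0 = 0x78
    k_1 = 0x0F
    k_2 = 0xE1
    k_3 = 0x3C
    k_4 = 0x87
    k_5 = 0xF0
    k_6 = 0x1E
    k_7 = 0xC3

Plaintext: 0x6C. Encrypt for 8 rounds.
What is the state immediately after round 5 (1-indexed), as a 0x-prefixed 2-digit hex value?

s_0 = plaintext = 0x6C
s_1 = Round(s_0, k_0) = 0xAE
s_2 = Round(s_1, k_1) = 0x66
s_3 = Round(s_2, k_2) = 0x35
s_4 = Round(s_3, k_3) = 0xFE
s_5 = Round(s_4, k_4) = 0xE6
s_6 = Round(s_5, k_5) = 0x7C
s_7 = Round(s_6, k_6) = 0xB0
s_8 = Round(s_7, k_7) = 0x5E

0xE6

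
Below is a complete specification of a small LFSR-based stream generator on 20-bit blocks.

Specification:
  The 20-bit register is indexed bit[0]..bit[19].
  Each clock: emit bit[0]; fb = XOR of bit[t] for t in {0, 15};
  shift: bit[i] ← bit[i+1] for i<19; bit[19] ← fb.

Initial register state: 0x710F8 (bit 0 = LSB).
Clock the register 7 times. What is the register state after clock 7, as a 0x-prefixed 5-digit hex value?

reg_0 = 0x710F8
clock 1: out=0, reg = 0x3887C
clock 2: out=0, reg = 0x9C43E
clock 3: out=0, reg = 0xCE21F
clock 4: out=1, reg = 0x6710F
clock 5: out=1, reg = 0xB3887
clock 6: out=1, reg = 0xD9C43
clock 7: out=1, reg = 0x6CE21

0x6CE21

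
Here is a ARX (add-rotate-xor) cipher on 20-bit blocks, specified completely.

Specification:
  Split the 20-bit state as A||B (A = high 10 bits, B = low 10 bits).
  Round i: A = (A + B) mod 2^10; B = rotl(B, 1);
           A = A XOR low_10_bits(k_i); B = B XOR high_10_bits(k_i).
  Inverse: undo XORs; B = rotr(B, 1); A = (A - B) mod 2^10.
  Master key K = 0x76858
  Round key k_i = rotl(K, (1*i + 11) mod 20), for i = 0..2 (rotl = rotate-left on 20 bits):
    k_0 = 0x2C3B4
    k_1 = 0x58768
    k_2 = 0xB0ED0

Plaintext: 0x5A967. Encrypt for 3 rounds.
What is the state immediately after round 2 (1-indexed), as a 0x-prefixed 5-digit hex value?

s_0 = plaintext = 0x5A967
s_1 = Round(s_0, k_0) = 0x5967E
s_2 = Round(s_1, k_1) = 0x22D9C
s_3 = Round(s_2, k_2) = 0x3DDFB

0x22D9C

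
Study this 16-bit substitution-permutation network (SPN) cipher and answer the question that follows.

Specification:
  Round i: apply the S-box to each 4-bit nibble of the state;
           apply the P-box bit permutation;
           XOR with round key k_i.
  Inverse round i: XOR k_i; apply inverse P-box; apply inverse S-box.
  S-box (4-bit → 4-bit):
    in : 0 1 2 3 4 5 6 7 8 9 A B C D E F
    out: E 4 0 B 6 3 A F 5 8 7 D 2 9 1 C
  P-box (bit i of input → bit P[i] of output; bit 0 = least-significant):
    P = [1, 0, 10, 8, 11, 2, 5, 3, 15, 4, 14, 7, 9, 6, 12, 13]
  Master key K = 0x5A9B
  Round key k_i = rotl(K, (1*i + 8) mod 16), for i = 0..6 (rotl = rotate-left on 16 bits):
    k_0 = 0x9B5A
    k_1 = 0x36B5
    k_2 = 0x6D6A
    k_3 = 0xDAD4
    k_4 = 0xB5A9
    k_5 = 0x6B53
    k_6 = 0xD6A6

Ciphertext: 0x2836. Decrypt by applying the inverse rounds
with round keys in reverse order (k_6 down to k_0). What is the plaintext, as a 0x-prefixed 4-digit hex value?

0x8A7C

s_0 = ciphertext = 0x2836
s_1 = InvRound(s_0, k_6) = 0xB7E1
s_2 = InvRound(s_1, k_5) = 0x1788
s_3 = InvRound(s_2, k_4) = 0xDE1C
s_4 = InvRound(s_3, k_3) = 0xC991
s_5 = InvRound(s_4, k_2) = 0x63FA
s_6 = InvRound(s_5, k_1) = 0x4167
s_7 = InvRound(s_6, k_0) = 0x8A7C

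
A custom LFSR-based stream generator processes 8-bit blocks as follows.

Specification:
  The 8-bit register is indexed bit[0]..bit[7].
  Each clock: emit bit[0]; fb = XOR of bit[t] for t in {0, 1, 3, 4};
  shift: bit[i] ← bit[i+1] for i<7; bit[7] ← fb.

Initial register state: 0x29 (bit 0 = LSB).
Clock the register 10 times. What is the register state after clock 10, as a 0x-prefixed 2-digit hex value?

0x76

reg_0 = 0x29
clock 1: out=1, reg = 0x14
clock 2: out=0, reg = 0x8A
clock 3: out=0, reg = 0x45
clock 4: out=1, reg = 0xA2
clock 5: out=0, reg = 0xD1
clock 6: out=1, reg = 0x68
clock 7: out=0, reg = 0xB4
clock 8: out=0, reg = 0xDA
clock 9: out=0, reg = 0xED
clock 10: out=1, reg = 0x76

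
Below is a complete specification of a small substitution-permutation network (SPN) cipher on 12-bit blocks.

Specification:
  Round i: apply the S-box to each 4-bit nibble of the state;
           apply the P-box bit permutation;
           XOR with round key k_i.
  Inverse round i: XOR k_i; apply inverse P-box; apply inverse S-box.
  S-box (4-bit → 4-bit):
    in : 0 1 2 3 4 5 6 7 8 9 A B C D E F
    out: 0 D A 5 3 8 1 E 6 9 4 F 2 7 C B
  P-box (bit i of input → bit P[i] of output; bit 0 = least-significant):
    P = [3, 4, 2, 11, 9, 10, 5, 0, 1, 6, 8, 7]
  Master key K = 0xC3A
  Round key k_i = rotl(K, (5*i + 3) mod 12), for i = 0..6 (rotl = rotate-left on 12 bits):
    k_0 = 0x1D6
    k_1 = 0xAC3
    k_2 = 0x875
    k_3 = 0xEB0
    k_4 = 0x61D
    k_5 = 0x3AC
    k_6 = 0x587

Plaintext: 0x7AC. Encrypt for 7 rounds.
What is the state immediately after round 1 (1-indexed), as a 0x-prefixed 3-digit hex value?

s_0 = plaintext = 0x7AC
s_1 = Round(s_0, k_0) = 0x026
s_2 = Round(s_1, k_1) = 0xECA
s_3 = Round(s_2, k_2) = 0xDF1
s_4 = Round(s_3, k_3) = 0x1FF
s_5 = Round(s_4, k_4) = 0x986
s_6 = Round(s_5, k_5) = 0x706
s_7 = Round(s_6, k_6) = 0x44F

0x026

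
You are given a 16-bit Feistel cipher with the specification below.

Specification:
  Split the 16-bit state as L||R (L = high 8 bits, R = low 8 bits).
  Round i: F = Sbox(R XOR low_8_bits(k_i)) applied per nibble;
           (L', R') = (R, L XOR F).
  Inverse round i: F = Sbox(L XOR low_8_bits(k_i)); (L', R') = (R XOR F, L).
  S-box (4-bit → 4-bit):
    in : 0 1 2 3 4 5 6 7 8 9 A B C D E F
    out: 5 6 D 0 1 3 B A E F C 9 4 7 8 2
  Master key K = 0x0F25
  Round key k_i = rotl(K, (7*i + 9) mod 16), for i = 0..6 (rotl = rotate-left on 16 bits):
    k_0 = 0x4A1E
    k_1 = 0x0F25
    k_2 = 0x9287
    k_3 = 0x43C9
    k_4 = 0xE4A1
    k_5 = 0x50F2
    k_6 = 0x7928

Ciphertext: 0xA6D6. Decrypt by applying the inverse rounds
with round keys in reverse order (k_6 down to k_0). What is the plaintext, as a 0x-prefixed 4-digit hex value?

0x5387

s_0 = ciphertext = 0xA6D6
s_1 = InvRound(s_0, k_6) = 0x3EA6
s_2 = InvRound(s_1, k_5) = 0xE23E
s_3 = InvRound(s_2, k_4) = 0x2EE2
s_4 = InvRound(s_3, k_3) = 0x682E
s_5 = InvRound(s_4, k_2) = 0xAC68
s_6 = InvRound(s_5, k_1) = 0x87AC
s_7 = InvRound(s_6, k_0) = 0x5387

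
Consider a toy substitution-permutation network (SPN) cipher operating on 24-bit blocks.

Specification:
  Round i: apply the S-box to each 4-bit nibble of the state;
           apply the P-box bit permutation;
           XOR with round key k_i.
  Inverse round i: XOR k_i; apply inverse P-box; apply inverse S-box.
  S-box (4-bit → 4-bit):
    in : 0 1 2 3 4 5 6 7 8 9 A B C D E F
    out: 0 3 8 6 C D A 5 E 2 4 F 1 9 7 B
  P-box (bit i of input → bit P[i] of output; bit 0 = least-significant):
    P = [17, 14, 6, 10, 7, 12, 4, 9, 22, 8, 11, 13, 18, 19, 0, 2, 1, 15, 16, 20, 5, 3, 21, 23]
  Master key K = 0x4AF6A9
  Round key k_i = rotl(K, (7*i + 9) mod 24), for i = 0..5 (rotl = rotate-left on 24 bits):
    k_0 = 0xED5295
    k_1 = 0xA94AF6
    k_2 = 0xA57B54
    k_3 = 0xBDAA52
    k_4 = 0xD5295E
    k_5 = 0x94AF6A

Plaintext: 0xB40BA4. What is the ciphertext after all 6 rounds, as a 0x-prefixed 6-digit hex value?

0x7EDBD6

s_0 = plaintext = 0xB40BA4
s_1 = Round(s_0, k_0) = 0x1C7FED
s_2 = Round(s_1, k_1) = 0xEF7F4D
s_3 = Round(s_2, k_2) = 0xD3DC6F
s_4 = Round(s_3, k_3) = 0x7A7C76
s_5 = Round(s_4, k_4) = 0xB06DEF
s_6 = Round(s_5, k_5) = 0x7EDBD6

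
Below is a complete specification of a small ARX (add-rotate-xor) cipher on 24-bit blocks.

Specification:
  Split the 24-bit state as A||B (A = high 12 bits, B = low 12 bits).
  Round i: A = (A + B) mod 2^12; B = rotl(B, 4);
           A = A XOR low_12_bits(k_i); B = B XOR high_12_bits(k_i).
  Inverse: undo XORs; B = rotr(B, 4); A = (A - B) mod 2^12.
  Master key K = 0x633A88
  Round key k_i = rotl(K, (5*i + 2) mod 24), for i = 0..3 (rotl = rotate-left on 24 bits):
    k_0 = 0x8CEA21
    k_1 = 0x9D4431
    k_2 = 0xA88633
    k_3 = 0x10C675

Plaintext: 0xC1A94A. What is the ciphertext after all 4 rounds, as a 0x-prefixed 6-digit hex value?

0xF0817C

s_0 = plaintext = 0xC1A94A
s_1 = Round(s_0, k_0) = 0xF45C67
s_2 = Round(s_1, k_1) = 0xF9DFA8
s_3 = Round(s_2, k_2) = 0x976007
s_4 = Round(s_3, k_3) = 0xF0817C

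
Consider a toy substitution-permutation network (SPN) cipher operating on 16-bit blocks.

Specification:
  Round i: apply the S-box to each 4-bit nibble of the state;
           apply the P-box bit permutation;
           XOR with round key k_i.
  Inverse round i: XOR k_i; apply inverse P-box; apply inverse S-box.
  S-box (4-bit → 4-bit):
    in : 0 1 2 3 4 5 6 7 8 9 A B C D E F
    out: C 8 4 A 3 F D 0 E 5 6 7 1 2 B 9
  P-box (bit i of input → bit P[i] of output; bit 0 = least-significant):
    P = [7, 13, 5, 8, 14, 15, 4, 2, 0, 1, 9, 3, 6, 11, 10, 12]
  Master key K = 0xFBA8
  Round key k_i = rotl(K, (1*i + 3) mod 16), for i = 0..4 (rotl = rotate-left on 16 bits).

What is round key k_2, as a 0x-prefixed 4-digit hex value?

0x751F

K = 0xFBA8
k_0 = rotl(K, (1*0+3) mod 16) = rotl(K, 3) = 0xDD47
k_1 = rotl(K, (1*1+3) mod 16) = rotl(K, 4) = 0xBA8F
k_2 = rotl(K, (1*2+3) mod 16) = rotl(K, 5) = 0x751F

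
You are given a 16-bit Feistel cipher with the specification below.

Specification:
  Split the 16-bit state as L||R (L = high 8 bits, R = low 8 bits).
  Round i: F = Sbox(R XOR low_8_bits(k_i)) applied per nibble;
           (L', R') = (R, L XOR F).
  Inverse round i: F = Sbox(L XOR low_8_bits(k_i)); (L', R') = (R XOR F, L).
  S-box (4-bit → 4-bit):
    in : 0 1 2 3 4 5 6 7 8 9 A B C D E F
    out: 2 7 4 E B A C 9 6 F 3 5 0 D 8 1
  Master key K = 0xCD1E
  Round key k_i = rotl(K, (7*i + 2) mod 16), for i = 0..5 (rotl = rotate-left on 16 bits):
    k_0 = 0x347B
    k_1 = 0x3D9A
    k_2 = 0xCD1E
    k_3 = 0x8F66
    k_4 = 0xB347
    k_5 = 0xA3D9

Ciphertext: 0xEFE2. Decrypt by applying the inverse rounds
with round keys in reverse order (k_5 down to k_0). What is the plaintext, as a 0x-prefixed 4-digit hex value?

0xF331

s_0 = ciphertext = 0xEFE2
s_1 = InvRound(s_0, k_5) = 0x0EEF
s_2 = InvRound(s_1, k_4) = 0x500E
s_3 = InvRound(s_2, k_3) = 0xE250
s_4 = InvRound(s_3, k_2) = 0x40E2
s_5 = InvRound(s_4, k_1) = 0x3140
s_6 = InvRound(s_5, k_0) = 0xF331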